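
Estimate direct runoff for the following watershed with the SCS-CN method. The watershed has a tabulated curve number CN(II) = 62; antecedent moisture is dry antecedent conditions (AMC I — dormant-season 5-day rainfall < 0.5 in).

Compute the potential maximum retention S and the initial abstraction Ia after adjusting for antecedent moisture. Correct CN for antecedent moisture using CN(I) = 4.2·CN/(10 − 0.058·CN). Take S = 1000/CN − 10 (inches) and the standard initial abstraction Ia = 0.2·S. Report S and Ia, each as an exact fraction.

Adjust CN=62 to AMC I: 4.2·62/(10 − 0.058·62) → (1302/5) ÷ (1601/250) = 65100/1601 ≈ 40.662
Retention S: 1000/CN − 10 with CN=40.662 → S = 9500/651 ≈ 14.593 in
Initial abstraction Ia = S/5 = (9500/651)/5 = 1900/651 ≈ 2.919 in

S = 9500/651 in ≈ 14.593 in; Ia = 1900/651 in ≈ 2.919 in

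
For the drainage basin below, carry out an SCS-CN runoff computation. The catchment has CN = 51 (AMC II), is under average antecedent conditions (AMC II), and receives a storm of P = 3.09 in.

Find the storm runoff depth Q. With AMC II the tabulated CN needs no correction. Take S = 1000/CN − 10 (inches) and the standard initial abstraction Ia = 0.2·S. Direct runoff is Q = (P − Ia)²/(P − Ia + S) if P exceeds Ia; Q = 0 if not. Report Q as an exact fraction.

AMC II — tabulated CN = 51 applies directly.
S = 1000/51 − 10 = 490/51 in ≈ 9.608 in
Ia = 0.2·(490/51) = 98/51 in ≈ 1.922 in
P − Ia = 3.090 − 1.922 = 5959/5100 ≈ 1.168 in (> 0, runoff occurs)
Q = (5959/5100)²/((5959/5100) + 490/51) = (35509681/26010000)/(54959/5100) = 35509681/280290900 in ≈ 0.127 in

Q = 35509681/280290900 in ≈ 0.127 in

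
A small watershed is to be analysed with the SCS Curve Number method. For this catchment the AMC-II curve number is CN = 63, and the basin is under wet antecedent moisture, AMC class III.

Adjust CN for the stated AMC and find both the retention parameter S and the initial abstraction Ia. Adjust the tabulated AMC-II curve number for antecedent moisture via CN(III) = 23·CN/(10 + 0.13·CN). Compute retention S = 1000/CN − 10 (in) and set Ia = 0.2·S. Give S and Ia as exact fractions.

Wet (AMC III): CN(III) = 23·63/(10 + 0.13·63) = 1449/(1819/100) = 144900/1819 ≈ 79.659
S = 1000/(144900/1819) − 10 = 3700/1449 in ≈ 2.553 in
Initial abstraction Ia = S/5 = (3700/1449)/5 = 740/1449 ≈ 0.511 in

S = 3700/1449 in ≈ 2.553 in; Ia = 740/1449 in ≈ 0.511 in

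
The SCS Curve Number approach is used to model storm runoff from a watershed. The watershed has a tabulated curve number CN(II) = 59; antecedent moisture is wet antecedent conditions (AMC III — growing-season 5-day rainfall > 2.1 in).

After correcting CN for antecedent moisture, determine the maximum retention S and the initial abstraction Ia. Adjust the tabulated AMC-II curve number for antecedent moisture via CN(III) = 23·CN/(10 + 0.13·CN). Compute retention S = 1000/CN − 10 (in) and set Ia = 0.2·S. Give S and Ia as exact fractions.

CN(III) from CN(II)=59: (23·59)/(10 + 0.13·59) = 135700/1767 ≈ 76.797
Max retention: S = 1000/(135700/1767) − 10 = 4100/1357 in (≈ 3.021 in)
Ia = 0.2·(4100/1357) = 820/1357 in ≈ 0.604 in

S = 4100/1357 in ≈ 3.021 in; Ia = 820/1357 in ≈ 0.604 in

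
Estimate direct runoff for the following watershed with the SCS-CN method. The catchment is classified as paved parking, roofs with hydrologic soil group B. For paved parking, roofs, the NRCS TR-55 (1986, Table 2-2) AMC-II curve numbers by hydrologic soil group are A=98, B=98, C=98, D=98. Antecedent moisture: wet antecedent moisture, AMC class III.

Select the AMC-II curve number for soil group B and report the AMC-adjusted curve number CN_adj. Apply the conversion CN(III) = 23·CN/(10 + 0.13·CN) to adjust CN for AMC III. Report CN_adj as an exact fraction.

NRCS table: paved parking, roofs, soil group B → CN(II) = 98
CN(III) from CN(II)=98: (23·98)/(10 + 0.13·98) = 112700/1137 ≈ 99.120

CN_adj = 112700/1137 ≈ 99.120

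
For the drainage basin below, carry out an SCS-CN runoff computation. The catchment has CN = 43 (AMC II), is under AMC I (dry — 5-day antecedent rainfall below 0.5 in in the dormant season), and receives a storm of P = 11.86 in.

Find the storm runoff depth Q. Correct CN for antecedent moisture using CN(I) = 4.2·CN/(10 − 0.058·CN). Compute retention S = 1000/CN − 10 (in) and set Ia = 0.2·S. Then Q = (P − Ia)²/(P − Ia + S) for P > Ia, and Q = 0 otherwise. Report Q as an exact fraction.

Q = 6971081049/8405319650 in ≈ 0.829 in

Adjust CN=43 to AMC I: 4.2·43/(10 − 0.058·43) → (903/5) ÷ (3753/500) = 30100/1251 ≈ 24.061
Retention S: 1000/CN − 10 with CN=24.061 → S = 9500/301 ≈ 31.561 in
Ia = 0.2·(9500/301) = 1900/301 in ≈ 6.312 in
P − Ia = 11.860 − 6.312 = 83493/15050 ≈ 5.548 in (> 0, runoff occurs)
Q: (83493/15050)² ÷ (558493/15050) = 6971081049/8405319650 in (≈ 0.829 in)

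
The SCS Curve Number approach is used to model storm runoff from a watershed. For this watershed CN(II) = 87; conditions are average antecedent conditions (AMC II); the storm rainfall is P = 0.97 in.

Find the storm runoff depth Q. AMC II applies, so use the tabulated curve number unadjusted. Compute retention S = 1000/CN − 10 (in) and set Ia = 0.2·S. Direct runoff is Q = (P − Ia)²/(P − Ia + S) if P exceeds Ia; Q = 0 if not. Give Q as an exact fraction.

CN(II) = 87; AMC II needs no correction.
S = 1000/87 − 10 = 130/87 in ≈ 1.494 in
Ia = 0.2S: 0.2·1.494 = 0.299 in (exactly 26/87)
Since P=0.970 > Ia=0.299: effective rainfall P−Ia = 5839/8700 in
Runoff Q = (P−Ia)²/(P−Ia+S) = (0.671)²/(0.671+1.494) = 34093921/163899300 ≈ 0.208 in

Q = 34093921/163899300 in ≈ 0.208 in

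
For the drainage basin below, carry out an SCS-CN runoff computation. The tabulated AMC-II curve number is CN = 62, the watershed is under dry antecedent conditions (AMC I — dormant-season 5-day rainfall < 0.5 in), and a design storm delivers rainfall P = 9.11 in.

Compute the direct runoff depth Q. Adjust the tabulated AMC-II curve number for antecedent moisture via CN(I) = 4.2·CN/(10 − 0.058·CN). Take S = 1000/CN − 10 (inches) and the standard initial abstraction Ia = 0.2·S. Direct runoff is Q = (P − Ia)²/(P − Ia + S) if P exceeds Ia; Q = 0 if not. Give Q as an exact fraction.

CN(I) from CN(II)=62: (4.2·62)/(10 − 0.058·62) = 65100/1601 ≈ 40.662
S = 1000/(65100/1601) − 10 = 9500/651 in ≈ 14.593 in
Ia = 0.2·(9500/651) = 1900/651 in ≈ 2.919 in
Excess rainfall: 9.110 − 2.919 = 6.191 in; P > Ia so Q > 0
Q = (403061/65100)²/((403061/65100) + 9500/651) = (162458169721/4238010000)/(1353061/65100) = 162458169721/88084271100 in ≈ 1.844 in

Q = 162458169721/88084271100 in ≈ 1.844 in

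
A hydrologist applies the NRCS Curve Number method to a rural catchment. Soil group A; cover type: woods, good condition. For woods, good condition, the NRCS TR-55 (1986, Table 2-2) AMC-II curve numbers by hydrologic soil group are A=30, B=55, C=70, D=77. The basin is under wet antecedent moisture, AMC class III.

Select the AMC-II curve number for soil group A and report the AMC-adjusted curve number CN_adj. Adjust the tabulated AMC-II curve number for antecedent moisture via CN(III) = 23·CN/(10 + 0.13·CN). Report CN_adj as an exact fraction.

CN_adj = 6900/139 ≈ 49.640

NRCS table: woods, good condition, soil group A → CN(II) = 30
Wet (AMC III): CN(III) = 23·30/(10 + 0.13·30) = 690/(139/10) = 6900/139 ≈ 49.640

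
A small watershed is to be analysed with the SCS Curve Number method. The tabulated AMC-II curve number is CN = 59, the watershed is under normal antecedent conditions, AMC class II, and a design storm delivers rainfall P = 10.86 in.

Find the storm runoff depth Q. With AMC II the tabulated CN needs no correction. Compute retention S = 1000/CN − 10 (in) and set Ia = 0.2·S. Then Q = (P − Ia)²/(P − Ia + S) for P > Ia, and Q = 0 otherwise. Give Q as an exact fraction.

Q = 780475969/142889150 in ≈ 5.462 in

CN(II) = 59; AMC II needs no correction.
S = 1000/59 − 10 = 410/59 in ≈ 6.949 in
Initial abstraction Ia = S/5 = (410/59)/5 = 82/59 ≈ 1.390 in
Since P=10.860 > Ia=1.390: effective rainfall P−Ia = 27937/2950 in
Q: (27937/2950)² ÷ (48437/2950) = 780475969/142889150 in (≈ 5.462 in)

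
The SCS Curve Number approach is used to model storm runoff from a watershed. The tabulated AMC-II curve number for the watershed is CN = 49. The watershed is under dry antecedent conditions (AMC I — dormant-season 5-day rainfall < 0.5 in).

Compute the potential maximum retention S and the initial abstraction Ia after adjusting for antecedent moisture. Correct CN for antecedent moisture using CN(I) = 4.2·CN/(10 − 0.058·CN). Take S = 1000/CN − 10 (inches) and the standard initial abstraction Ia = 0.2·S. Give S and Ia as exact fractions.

S = 8500/343 in ≈ 24.781 in; Ia = 1700/343 in ≈ 4.956 in

Adjust CN=49 to AMC I: 4.2·49/(10 − 0.058·49) → (1029/5) ÷ (3579/500) = 34300/1193 ≈ 28.751
S = 1000/(34300/1193) − 10 = 8500/343 in ≈ 24.781 in
Ia = 0.2·(8500/343) = 1700/343 in ≈ 4.956 in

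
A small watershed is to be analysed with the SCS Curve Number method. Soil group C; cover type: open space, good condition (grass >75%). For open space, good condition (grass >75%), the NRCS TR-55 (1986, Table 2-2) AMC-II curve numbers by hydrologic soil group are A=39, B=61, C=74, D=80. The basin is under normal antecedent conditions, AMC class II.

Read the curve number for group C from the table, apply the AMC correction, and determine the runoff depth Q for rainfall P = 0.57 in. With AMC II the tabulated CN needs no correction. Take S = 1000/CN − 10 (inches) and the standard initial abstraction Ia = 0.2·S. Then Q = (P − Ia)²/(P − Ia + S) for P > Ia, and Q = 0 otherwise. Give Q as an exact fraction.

NRCS table: open space, good condition (grass >75%), soil group C → CN(II) = 74
Average conditions: CN = 74 (no AMC adjustment).
S = 1000/74 − 10 = 130/37 in ≈ 3.514 in
Ia = 0.2·(130/37) = 26/37 in ≈ 0.703 in
P = 0.570 ≤ Ia = 0.703 in: entire storm abstracted, Q = 0.

Q = 0 in ≈ 0.000 in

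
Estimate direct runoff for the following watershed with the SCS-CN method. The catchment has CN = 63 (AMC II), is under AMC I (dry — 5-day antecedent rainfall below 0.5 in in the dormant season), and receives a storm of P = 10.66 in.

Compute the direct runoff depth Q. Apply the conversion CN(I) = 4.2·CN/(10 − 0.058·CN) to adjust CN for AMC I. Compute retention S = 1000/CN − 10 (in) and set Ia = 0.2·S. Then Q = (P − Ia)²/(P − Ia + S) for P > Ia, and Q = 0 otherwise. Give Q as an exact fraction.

Adjust CN=63 to AMC I: 4.2·63/(10 − 0.058·63) → (1323/5) ÷ (3173/500) = 132300/3173 ≈ 41.696
Retention S: 1000/CN − 10 with CN=41.696 → S = 18500/1323 ≈ 13.983 in
Ia = 0.2·(18500/1323) = 3700/1323 in ≈ 2.797 in
P − Ia = 10.660 − 2.797 = 520159/66150 ≈ 7.863 in (> 0, runoff occurs)
Q = (520159/66150)²/((520159/66150) + 18500/1323) = (270565385281/4375822500)/(1445159/66150) = 270565385281/95597267850 in ≈ 2.830 in

Q = 270565385281/95597267850 in ≈ 2.830 in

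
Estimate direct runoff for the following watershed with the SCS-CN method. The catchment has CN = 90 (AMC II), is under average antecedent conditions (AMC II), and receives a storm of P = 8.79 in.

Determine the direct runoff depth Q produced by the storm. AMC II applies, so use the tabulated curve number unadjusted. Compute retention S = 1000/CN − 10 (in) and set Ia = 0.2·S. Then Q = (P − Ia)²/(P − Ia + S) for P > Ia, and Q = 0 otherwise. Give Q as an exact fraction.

AMC II — tabulated CN = 90 applies directly.
S = 1000/90 − 10 = 10/9 in ≈ 1.111 in
Initial abstraction Ia = S/5 = (10/9)/5 = 2/9 ≈ 0.222 in
Since P=8.790 > Ia=0.222: effective rainfall P−Ia = 7711/900 in
Q = (7711/900)²/((7711/900) + 10/9) = (59459521/810000)/(8711/900) = 59459521/7839900 in ≈ 7.584 in

Q = 59459521/7839900 in ≈ 7.584 in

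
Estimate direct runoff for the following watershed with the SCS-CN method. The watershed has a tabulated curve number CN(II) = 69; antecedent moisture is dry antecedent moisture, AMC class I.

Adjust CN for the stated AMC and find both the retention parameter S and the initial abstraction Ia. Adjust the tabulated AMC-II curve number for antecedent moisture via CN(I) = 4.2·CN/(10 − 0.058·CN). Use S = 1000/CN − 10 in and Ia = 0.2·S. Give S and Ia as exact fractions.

S = 15500/1449 in ≈ 10.697 in; Ia = 3100/1449 in ≈ 2.139 in

Dry (AMC I): CN(I) = 4.2·69/(10 − 0.058·69) = (1449/5)/(2999/500) = 144900/2999 ≈ 48.316
Max retention: S = 1000/(144900/2999) − 10 = 15500/1449 in (≈ 10.697 in)
Ia = 0.2·(15500/1449) = 3100/1449 in ≈ 2.139 in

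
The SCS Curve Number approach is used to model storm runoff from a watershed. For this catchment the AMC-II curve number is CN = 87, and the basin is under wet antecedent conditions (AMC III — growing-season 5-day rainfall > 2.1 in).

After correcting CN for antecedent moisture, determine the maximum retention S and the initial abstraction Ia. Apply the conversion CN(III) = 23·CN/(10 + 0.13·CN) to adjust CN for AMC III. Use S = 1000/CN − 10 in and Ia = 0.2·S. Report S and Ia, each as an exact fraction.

Adjust CN=87 to AMC III: 23·87/(10 + 0.13·87) → 2001 ÷ (2131/100) = 200100/2131 ≈ 93.900
Max retention: S = 1000/(200100/2131) − 10 = 1300/2001 in (≈ 0.650 in)
Ia = 0.2S: 0.2·0.650 = 0.130 in (exactly 260/2001)

S = 1300/2001 in ≈ 0.650 in; Ia = 260/2001 in ≈ 0.130 in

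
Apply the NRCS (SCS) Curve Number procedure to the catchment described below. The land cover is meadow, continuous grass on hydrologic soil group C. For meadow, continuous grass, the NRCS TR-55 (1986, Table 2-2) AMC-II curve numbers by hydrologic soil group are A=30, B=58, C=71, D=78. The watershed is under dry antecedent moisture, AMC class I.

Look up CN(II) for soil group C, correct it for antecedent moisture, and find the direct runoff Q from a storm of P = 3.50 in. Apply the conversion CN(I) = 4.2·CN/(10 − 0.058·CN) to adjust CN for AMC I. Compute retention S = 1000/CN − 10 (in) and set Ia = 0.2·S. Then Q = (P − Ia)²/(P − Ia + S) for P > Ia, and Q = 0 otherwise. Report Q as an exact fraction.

NRCS table: meadow, continuous grass, soil group C → CN(II) = 71
Adjust CN=71 to AMC I: 4.2·71/(10 − 0.058·71) → (1491/5) ÷ (2941/500) = 149100/2941 ≈ 50.697
Retention S: 1000/CN − 10 with CN=50.697 → S = 14500/1491 ≈ 9.725 in
Initial abstraction Ia = S/5 = (14500/1491)/5 = 2900/1491 ≈ 1.945 in
P − Ia = 3.500 − 1.945 = 4637/2982 ≈ 1.555 in (> 0, runoff occurs)
Q = (4637/2982)²/((4637/2982) + 14500/1491) = (21501769/8892324)/(33637/2982) = 21501769/100305534 in ≈ 0.214 in

Q = 21501769/100305534 in ≈ 0.214 in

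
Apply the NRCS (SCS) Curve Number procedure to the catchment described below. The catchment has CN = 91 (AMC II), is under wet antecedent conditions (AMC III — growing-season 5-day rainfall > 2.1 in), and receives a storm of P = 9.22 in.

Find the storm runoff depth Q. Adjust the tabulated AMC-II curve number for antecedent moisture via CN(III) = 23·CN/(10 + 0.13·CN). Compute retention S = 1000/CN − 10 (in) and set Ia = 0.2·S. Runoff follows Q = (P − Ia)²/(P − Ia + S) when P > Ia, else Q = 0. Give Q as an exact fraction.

CN(III) from CN(II)=91: (23·91)/(10 + 0.13·91) = 209300/2183 ≈ 95.877
S = 1000/(209300/2183) − 10 = 900/2093 in ≈ 0.430 in
Ia = 0.2·(900/2093) = 180/2093 in ≈ 0.086 in
Since P=9.220 > Ia=0.086: effective rainfall P−Ia = 955873/104650 in
Runoff Q = (P−Ia)²/(P−Ia+S) = (9.134)²/(9.134+0.430) = 913693192129/104741359450 ≈ 8.723 in

Q = 913693192129/104741359450 in ≈ 8.723 in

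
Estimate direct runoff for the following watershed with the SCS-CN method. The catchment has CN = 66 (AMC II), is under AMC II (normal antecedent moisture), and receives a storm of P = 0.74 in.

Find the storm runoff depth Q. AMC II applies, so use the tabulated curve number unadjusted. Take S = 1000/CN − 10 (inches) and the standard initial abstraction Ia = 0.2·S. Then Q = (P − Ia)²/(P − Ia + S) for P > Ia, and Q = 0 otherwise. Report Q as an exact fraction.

Q = 0 in ≈ 0.000 in

CN(II) = 66; AMC II needs no correction.
S = 1000/66 − 10 = 170/33 in ≈ 5.152 in
Ia = 0.2·(170/33) = 34/33 in ≈ 1.030 in
P = 0.740 ≤ Ia = 1.030 in: entire storm abstracted, Q = 0.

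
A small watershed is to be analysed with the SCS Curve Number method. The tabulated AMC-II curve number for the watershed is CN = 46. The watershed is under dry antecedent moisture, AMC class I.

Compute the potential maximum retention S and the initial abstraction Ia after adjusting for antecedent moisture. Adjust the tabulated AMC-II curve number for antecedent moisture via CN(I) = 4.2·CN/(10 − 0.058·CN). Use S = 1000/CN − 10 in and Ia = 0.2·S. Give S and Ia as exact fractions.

Dry (AMC I): CN(I) = 4.2·46/(10 − 0.058·46) = (966/5)/(1833/250) = 16100/611 ≈ 26.350
S = 1000/(16100/611) − 10 = 4500/161 in ≈ 27.950 in
Initial abstraction Ia = S/5 = (4500/161)/5 = 900/161 ≈ 5.590 in

S = 4500/161 in ≈ 27.950 in; Ia = 900/161 in ≈ 5.590 in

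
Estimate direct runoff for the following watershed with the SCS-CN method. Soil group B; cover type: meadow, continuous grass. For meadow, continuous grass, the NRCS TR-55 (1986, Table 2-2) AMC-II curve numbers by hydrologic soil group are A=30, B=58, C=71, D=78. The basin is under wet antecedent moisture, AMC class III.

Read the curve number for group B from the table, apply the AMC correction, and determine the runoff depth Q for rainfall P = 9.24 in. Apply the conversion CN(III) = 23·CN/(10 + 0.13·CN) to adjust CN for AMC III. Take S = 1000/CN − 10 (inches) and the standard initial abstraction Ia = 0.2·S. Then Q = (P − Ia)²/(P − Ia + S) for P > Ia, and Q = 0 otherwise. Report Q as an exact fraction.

NRCS table: meadow, continuous grass, soil group B → CN(II) = 58
Adjust CN=58 to AMC III: 23·58/(10 + 0.13·58) → 1334 ÷ (877/50) = 66700/877 ≈ 76.055
S = 1000/(66700/877) − 10 = 2100/667 in ≈ 3.148 in
Ia = 0.2·(2100/667) = 420/667 in ≈ 0.630 in
P − Ia = 9.240 − 0.630 = 143577/16675 ≈ 8.610 in (> 0, runoff occurs)
Runoff Q = (P−Ia)²/(P−Ia+S) = (8.610)²/(8.610+3.148) = 981635949/155694475 ≈ 6.305 in

Q = 981635949/155694475 in ≈ 6.305 in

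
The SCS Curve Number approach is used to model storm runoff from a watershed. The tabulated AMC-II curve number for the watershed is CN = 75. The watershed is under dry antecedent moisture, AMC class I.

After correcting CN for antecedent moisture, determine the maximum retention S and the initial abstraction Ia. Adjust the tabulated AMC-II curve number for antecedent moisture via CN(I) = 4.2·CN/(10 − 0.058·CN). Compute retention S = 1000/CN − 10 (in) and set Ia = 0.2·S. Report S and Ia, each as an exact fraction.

Dry (AMC I): CN(I) = 4.2·75/(10 − 0.058·75) = 315/(113/20) = 6300/113 ≈ 55.752
Max retention: S = 1000/(6300/113) − 10 = 500/63 in (≈ 7.937 in)
Ia = 0.2S: 0.2·7.937 = 1.587 in (exactly 100/63)

S = 500/63 in ≈ 7.937 in; Ia = 100/63 in ≈ 1.587 in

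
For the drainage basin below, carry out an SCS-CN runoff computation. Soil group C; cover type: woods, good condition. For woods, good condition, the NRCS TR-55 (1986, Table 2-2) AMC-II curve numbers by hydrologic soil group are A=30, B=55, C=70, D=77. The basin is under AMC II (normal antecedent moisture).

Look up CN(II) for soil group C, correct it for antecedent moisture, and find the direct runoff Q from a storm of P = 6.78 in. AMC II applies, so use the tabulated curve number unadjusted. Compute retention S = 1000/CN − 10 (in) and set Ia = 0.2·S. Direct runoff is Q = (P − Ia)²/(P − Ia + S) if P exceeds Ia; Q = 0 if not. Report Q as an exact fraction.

NRCS table: woods, good condition, soil group C → CN(II) = 70
Average conditions: CN = 70 (no AMC adjustment).
Max retention: S = 1000/70 − 10 = 30/7 in (≈ 4.286 in)
Ia = 0.2·(30/7) = 6/7 in ≈ 0.857 in
Since P=6.780 > Ia=0.857: effective rainfall P−Ia = 2073/350 in
Q: (2073/350)² ÷ (3573/350) = 477481/138950 in (≈ 3.436 in)

Q = 477481/138950 in ≈ 3.436 in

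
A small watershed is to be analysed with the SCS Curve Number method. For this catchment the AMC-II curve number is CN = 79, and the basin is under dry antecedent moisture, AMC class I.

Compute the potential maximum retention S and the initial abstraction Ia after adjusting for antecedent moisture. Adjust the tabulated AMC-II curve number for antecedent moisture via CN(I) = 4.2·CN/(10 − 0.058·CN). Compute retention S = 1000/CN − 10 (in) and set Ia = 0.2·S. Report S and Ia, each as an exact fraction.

Dry (AMC I): CN(I) = 4.2·79/(10 − 0.058·79) = (1659/5)/(2709/500) = 7900/129 ≈ 61.240
S = 1000/(7900/129) − 10 = 500/79 in ≈ 6.329 in
Ia = 0.2S: 0.2·6.329 = 1.266 in (exactly 100/79)

S = 500/79 in ≈ 6.329 in; Ia = 100/79 in ≈ 1.266 in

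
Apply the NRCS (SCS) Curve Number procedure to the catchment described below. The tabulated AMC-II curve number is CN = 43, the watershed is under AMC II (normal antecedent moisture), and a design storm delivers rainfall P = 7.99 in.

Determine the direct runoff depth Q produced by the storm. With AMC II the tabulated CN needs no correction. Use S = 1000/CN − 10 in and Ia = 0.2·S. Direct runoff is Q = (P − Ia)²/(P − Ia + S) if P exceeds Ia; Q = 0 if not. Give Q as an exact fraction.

Q = 527023849/343815100 in ≈ 1.533 in

AMC II — tabulated CN = 43 applies directly.
Max retention: S = 1000/43 − 10 = 570/43 in (≈ 13.256 in)
Ia = 0.2·(570/43) = 114/43 in ≈ 2.651 in
P − Ia = 7.990 − 2.651 = 22957/4300 ≈ 5.339 in (> 0, runoff occurs)
Runoff Q = (P−Ia)²/(P−Ia+S) = (5.339)²/(5.339+13.256) = 527023849/343815100 ≈ 1.533 in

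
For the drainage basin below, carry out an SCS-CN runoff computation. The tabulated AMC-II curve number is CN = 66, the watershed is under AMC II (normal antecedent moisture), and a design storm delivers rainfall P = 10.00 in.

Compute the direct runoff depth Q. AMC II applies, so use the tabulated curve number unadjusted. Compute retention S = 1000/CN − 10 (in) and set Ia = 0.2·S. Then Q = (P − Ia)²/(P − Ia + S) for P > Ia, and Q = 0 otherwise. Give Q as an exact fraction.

AMC II — tabulated CN = 66 applies directly.
S = 1000/66 − 10 = 170/33 in ≈ 5.152 in
Ia = 0.2·(170/33) = 34/33 in ≈ 1.030 in
Since P=10.000 > Ia=1.030: effective rainfall P−Ia = 296/33 in
Runoff Q = (P−Ia)²/(P−Ia+S) = (8.970)²/(8.970+5.152) = 43808/7689 ≈ 5.697 in

Q = 43808/7689 in ≈ 5.697 in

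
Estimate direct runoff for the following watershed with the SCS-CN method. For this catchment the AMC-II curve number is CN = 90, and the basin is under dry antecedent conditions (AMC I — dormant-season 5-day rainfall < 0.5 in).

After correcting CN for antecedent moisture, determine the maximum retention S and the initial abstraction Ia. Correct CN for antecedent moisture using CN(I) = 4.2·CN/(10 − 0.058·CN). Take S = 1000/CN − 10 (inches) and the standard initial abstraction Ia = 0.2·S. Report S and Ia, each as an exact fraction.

Adjust CN=90 to AMC I: 4.2·90/(10 − 0.058·90) → 378 ÷ (239/50) = 18900/239 ≈ 79.079
Max retention: S = 1000/(18900/239) − 10 = 500/189 in (≈ 2.646 in)
Ia = 0.2·(500/189) = 100/189 in ≈ 0.529 in

S = 500/189 in ≈ 2.646 in; Ia = 100/189 in ≈ 0.529 in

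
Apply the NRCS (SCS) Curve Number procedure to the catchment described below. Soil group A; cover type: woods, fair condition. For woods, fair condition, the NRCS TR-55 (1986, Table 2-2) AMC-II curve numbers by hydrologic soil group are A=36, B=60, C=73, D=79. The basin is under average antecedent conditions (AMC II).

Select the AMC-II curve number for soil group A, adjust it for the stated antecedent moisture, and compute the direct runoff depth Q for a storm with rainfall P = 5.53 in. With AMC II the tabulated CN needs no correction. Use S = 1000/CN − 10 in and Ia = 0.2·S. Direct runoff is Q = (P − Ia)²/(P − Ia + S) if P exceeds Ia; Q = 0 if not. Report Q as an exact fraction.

NRCS table: woods, fair condition, soil group A → CN(II) = 36
AMC II — tabulated CN = 36 applies directly.
Retention S: 1000/CN − 10 with CN=36.000 → S = 160/9 ≈ 17.778 in
Ia = 0.2·(160/9) = 32/9 in ≈ 3.556 in
Since P=5.530 > Ia=3.556: effective rainfall P−Ia = 1777/900 in
Runoff Q = (P−Ia)²/(P−Ia+S) = (1.974)²/(1.974+17.778) = 3157729/15999300 ≈ 0.197 in

Q = 3157729/15999300 in ≈ 0.197 in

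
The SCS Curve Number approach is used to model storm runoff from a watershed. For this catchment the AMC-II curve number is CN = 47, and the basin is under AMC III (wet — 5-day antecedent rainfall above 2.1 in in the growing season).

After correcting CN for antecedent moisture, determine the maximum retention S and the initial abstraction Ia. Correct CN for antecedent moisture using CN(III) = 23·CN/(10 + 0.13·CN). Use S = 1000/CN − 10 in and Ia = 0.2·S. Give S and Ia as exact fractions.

S = 5300/1081 in ≈ 4.903 in; Ia = 1060/1081 in ≈ 0.981 in

Adjust CN=47 to AMC III: 23·47/(10 + 0.13·47) → 1081 ÷ (1611/100) = 108100/1611 ≈ 67.101
Max retention: S = 1000/(108100/1611) − 10 = 5300/1081 in (≈ 4.903 in)
Ia = 0.2S: 0.2·4.903 = 0.981 in (exactly 1060/1081)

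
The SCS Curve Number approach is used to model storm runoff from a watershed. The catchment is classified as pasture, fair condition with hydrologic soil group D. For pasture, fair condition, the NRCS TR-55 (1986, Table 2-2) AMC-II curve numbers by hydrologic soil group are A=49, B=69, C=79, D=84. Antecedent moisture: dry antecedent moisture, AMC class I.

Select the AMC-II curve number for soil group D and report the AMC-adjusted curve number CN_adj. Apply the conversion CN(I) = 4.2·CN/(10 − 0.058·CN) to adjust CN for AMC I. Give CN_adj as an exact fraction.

NRCS table: pasture, fair condition, soil group D → CN(II) = 84
Dry (AMC I): CN(I) = 4.2·84/(10 − 0.058·84) = (1764/5)/(641/125) = 44100/641 ≈ 68.799

CN_adj = 44100/641 ≈ 68.799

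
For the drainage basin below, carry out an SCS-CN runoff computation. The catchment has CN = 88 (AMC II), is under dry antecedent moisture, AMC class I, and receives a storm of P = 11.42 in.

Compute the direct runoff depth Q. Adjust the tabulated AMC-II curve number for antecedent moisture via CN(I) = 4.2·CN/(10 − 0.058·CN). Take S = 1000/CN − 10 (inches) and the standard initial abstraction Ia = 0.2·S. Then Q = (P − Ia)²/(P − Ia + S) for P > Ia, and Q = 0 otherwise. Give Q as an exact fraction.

Q = 1719512089/207772950 in ≈ 8.276 in

Dry (AMC I): CN(I) = 4.2·88/(10 − 0.058·88) = (1848/5)/(612/125) = 3850/51 ≈ 75.490
S = 1000/(3850/51) − 10 = 250/77 in ≈ 3.247 in
Ia = 0.2S: 0.2·3.247 = 0.649 in (exactly 50/77)
Excess rainfall: 11.420 − 0.649 = 10.771 in; P > Ia so Q > 0
Runoff Q = (P−Ia)²/(P−Ia+S) = (10.771)²/(10.771+3.247) = 1719512089/207772950 ≈ 8.276 in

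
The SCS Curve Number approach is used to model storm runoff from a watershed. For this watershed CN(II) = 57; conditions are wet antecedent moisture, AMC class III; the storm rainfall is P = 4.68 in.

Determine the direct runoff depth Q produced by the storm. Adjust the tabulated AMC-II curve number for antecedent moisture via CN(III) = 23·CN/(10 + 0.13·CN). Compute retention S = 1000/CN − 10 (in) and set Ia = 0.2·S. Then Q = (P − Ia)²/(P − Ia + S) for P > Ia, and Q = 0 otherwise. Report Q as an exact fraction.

Q = 17394180769/7845908925 in ≈ 2.217 in

CN(III) from CN(II)=57: (23·57)/(10 + 0.13·57) = 131100/1741 ≈ 75.302
Retention S: 1000/CN − 10 with CN=75.302 → S = 4300/1311 ≈ 3.280 in
Initial abstraction Ia = S/5 = (4300/1311)/5 = 860/1311 ≈ 0.656 in
P − Ia = 4.680 − 0.656 = 131887/32775 ≈ 4.024 in (> 0, runoff occurs)
Q = (131887/32775)²/((131887/32775) + 4300/1311) = (17394180769/1074200625)/(239387/32775) = 17394180769/7845908925 in ≈ 2.217 in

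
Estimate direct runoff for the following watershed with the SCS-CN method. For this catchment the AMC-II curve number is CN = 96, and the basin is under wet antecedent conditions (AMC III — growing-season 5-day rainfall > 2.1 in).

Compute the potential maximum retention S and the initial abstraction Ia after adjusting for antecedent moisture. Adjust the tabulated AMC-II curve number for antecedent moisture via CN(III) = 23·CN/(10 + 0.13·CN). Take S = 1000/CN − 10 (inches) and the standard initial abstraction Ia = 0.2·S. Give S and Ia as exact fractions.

S = 25/138 in ≈ 0.181 in; Ia = 5/138 in ≈ 0.036 in

CN(III) from CN(II)=96: (23·96)/(10 + 0.13·96) = 27600/281 ≈ 98.221
Retention S: 1000/CN − 10 with CN=98.221 → S = 25/138 ≈ 0.181 in
Ia = 0.2·(25/138) = 5/138 in ≈ 0.036 in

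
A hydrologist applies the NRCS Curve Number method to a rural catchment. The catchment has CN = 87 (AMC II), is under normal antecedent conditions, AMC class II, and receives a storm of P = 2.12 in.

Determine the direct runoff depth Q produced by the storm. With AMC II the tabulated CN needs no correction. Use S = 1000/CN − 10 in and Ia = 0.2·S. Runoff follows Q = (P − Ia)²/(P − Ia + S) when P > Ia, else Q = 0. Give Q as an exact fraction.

CN(II) = 87; AMC II needs no correction.
Retention S: 1000/CN − 10 with CN=87.000 → S = 130/87 ≈ 1.494 in
Initial abstraction Ia = S/5 = (130/87)/5 = 26/87 ≈ 0.299 in
Excess rainfall: 2.120 − 0.299 = 1.821 in; P > Ia so Q > 0
Q = (3961/2175)²/((3961/2175) + 130/87) = (15689521/4730625)/(7211/2175) = 15689521/15683925 in ≈ 1.000 in

Q = 15689521/15683925 in ≈ 1.000 in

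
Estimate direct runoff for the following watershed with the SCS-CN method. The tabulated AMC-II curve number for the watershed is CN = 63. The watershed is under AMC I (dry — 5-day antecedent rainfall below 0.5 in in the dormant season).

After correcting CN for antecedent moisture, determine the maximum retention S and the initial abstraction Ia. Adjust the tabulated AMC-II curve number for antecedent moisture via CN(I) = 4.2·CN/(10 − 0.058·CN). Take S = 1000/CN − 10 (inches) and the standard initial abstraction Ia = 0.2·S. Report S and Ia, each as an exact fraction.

Dry (AMC I): CN(I) = 4.2·63/(10 − 0.058·63) = (1323/5)/(3173/500) = 132300/3173 ≈ 41.696
S = 1000/(132300/3173) − 10 = 18500/1323 in ≈ 13.983 in
Initial abstraction Ia = S/5 = (18500/1323)/5 = 3700/1323 ≈ 2.797 in

S = 18500/1323 in ≈ 13.983 in; Ia = 3700/1323 in ≈ 2.797 in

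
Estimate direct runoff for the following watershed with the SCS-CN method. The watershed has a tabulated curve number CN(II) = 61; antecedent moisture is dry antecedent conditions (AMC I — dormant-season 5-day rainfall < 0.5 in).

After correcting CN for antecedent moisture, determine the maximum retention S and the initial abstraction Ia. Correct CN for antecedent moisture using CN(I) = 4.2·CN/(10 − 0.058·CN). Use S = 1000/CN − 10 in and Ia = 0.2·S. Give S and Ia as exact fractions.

CN(I) from CN(II)=61: (4.2·61)/(10 − 0.058·61) = 42700/1077 ≈ 39.647
S = 1000/(42700/1077) − 10 = 6500/427 in ≈ 15.222 in
Ia = 0.2S: 0.2·15.222 = 3.044 in (exactly 1300/427)

S = 6500/427 in ≈ 15.222 in; Ia = 1300/427 in ≈ 3.044 in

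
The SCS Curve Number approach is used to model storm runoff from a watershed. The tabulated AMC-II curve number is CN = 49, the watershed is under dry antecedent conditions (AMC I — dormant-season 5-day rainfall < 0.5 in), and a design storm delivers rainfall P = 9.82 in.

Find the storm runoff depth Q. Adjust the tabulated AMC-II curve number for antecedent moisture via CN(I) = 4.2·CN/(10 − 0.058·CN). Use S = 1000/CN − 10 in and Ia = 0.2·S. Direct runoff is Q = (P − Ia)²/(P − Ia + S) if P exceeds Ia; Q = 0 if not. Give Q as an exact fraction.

Dry (AMC I): CN(I) = 4.2·49/(10 − 0.058·49) = (1029/5)/(3579/500) = 34300/1193 ≈ 28.751
S = 1000/(34300/1193) − 10 = 8500/343 in ≈ 24.781 in
Initial abstraction Ia = S/5 = (8500/343)/5 = 1700/343 ≈ 4.956 in
P − Ia = 9.820 − 4.956 = 83413/17150 ≈ 4.864 in (> 0, runoff occurs)
Q: (83413/17150)² ÷ (508413/17150) = 6957728569/8719282950 in (≈ 0.798 in)

Q = 6957728569/8719282950 in ≈ 0.798 in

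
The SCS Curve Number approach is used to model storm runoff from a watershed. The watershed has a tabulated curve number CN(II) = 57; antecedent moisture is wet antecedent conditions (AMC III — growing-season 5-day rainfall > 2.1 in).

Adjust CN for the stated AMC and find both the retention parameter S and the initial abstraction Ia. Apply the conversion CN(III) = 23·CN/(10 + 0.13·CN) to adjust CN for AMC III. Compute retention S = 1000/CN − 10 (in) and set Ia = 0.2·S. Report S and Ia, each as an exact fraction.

Adjust CN=57 to AMC III: 23·57/(10 + 0.13·57) → 1311 ÷ (1741/100) = 131100/1741 ≈ 75.302
Retention S: 1000/CN − 10 with CN=75.302 → S = 4300/1311 ≈ 3.280 in
Ia = 0.2S: 0.2·3.280 = 0.656 in (exactly 860/1311)

S = 4300/1311 in ≈ 3.280 in; Ia = 860/1311 in ≈ 0.656 in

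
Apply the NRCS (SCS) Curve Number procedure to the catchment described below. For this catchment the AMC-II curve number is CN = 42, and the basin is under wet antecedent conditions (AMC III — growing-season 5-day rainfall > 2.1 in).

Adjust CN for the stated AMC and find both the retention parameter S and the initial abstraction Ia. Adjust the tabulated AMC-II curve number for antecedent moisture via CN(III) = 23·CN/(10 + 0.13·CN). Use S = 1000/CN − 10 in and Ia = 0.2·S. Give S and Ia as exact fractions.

Wet (AMC III): CN(III) = 23·42/(10 + 0.13·42) = 966/(773/50) = 48300/773 ≈ 62.484
Retention S: 1000/CN − 10 with CN=62.484 → S = 2900/483 ≈ 6.004 in
Ia = 0.2S: 0.2·6.004 = 1.201 in (exactly 580/483)

S = 2900/483 in ≈ 6.004 in; Ia = 580/483 in ≈ 1.201 in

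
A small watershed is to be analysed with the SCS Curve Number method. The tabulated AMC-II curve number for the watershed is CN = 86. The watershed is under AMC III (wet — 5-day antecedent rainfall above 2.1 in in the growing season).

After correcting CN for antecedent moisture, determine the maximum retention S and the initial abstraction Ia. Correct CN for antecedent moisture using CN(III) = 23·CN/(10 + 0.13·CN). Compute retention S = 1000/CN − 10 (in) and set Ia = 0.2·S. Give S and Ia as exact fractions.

S = 700/989 in ≈ 0.708 in; Ia = 140/989 in ≈ 0.142 in

Adjust CN=86 to AMC III: 23·86/(10 + 0.13·86) → 1978 ÷ (1059/50) = 98900/1059 ≈ 93.390
Retention S: 1000/CN − 10 with CN=93.390 → S = 700/989 ≈ 0.708 in
Ia = 0.2·(700/989) = 140/989 in ≈ 0.142 in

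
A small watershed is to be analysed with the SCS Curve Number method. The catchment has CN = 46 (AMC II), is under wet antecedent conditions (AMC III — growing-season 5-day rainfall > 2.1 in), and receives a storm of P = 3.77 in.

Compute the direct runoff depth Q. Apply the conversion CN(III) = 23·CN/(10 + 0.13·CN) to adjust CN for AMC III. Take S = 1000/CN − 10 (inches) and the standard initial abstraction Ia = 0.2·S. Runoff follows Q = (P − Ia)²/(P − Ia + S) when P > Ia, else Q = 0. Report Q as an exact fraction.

Wet (AMC III): CN(III) = 23·46/(10 + 0.13·46) = 1058/(799/50) = 52900/799 ≈ 66.208
Max retention: S = 1000/(52900/799) − 10 = 2700/529 in (≈ 5.104 in)
Ia = 0.2S: 0.2·5.104 = 1.021 in (exactly 540/529)
Since P=3.770 > Ia=1.021: effective rainfall P−Ia = 145433/52900 in
Q = (145433/52900)²/((145433/52900) + 2700/529) = (21150757489/2798410000)/(415433/52900) = 21150757489/21976405700 in ≈ 0.962 in

Q = 21150757489/21976405700 in ≈ 0.962 in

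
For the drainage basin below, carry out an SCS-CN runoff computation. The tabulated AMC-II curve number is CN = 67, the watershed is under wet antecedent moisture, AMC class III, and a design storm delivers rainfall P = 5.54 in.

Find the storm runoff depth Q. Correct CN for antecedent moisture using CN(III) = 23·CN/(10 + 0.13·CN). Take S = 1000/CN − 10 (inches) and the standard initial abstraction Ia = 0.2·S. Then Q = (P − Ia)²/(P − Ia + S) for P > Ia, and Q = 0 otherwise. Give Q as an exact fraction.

Q = 155123336449/43059931850 in ≈ 3.602 in

CN(III) from CN(II)=67: (23·67)/(10 + 0.13·67) = 154100/1871 ≈ 82.362
Max retention: S = 1000/(154100/1871) − 10 = 3300/1541 in (≈ 2.141 in)
Ia = 0.2·(3300/1541) = 660/1541 in ≈ 0.428 in
Excess rainfall: 5.540 − 0.428 = 5.112 in; P > Ia so Q > 0
Q: (393857/77050)² ÷ (558857/77050) = 155123336449/43059931850 in (≈ 3.602 in)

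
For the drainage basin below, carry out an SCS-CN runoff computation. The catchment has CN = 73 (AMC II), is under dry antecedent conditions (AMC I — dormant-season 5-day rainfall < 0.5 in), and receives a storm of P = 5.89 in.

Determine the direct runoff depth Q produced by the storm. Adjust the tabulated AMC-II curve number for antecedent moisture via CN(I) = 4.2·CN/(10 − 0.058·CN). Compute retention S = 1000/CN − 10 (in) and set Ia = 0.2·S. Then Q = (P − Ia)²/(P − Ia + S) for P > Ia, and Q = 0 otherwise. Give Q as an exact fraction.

Q = 44512138441/33776026900 in ≈ 1.318 in

Adjust CN=73 to AMC I: 4.2·73/(10 − 0.058·73) → (1533/5) ÷ (2883/500) = 51100/961 ≈ 53.174
Retention S: 1000/CN − 10 with CN=53.174 → S = 4500/511 ≈ 8.806 in
Ia = 0.2S: 0.2·8.806 = 1.761 in (exactly 900/511)
Since P=5.890 > Ia=1.761: effective rainfall P−Ia = 210979/51100 in
Q: (210979/51100)² ÷ (660979/51100) = 44512138441/33776026900 in (≈ 1.318 in)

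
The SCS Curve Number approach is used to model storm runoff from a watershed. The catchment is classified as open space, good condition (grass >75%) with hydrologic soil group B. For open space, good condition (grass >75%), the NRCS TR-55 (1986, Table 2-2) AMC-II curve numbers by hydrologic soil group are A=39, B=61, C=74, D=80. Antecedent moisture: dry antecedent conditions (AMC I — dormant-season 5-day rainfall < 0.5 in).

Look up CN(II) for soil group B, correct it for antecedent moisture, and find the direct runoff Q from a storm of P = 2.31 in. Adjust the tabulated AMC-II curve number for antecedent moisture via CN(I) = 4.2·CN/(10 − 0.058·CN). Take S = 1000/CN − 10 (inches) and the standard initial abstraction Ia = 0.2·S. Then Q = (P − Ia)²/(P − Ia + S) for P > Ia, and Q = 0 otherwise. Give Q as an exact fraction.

Q = 0 in ≈ 0.000 in

NRCS table: open space, good condition (grass >75%), soil group B → CN(II) = 61
CN(I) from CN(II)=61: (4.2·61)/(10 − 0.058·61) = 42700/1077 ≈ 39.647
S = 1000/(42700/1077) − 10 = 6500/427 in ≈ 15.222 in
Ia = 0.2S: 0.2·15.222 = 3.044 in (exactly 1300/427)
P = 2.310 ≤ Ia = 3.044 in: entire storm abstracted, Q = 0.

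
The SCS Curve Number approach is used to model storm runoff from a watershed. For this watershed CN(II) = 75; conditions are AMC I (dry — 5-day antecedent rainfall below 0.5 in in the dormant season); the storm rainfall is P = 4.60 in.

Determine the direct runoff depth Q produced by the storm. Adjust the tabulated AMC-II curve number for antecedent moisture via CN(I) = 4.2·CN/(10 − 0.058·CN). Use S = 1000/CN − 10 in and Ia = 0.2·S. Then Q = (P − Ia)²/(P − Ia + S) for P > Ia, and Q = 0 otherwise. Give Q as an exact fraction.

Q = 900601/1086435 in ≈ 0.829 in

Adjust CN=75 to AMC I: 4.2·75/(10 − 0.058·75) → 315 ÷ (113/20) = 6300/113 ≈ 55.752
Max retention: S = 1000/(6300/113) − 10 = 500/63 in (≈ 7.937 in)
Ia = 0.2·(500/63) = 100/63 in ≈ 1.587 in
P − Ia = 4.600 − 1.587 = 949/315 ≈ 3.013 in (> 0, runoff occurs)
Q: (949/315)² ÷ (3449/315) = 900601/1086435 in (≈ 0.829 in)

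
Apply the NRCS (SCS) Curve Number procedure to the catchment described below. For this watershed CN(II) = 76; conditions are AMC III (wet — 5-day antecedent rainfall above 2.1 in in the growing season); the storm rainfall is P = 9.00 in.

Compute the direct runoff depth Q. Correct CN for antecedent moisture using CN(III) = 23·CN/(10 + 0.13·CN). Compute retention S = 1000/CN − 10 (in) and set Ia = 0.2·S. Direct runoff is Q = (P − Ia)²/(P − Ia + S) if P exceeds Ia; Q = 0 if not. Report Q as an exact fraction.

CN(III) from CN(II)=76: (23·76)/(10 + 0.13·76) = 43700/497 ≈ 87.928
Max retention: S = 1000/(43700/497) − 10 = 600/437 in (≈ 1.373 in)
Ia = 0.2·(600/437) = 120/437 in ≈ 0.275 in
Excess rainfall: 9.000 − 0.275 = 8.725 in; P > Ia so Q > 0
Q = (3813/437)²/((3813/437) + 600/437) = (14538969/190969)/(4413/437) = 4846323/642827 in ≈ 7.539 in

Q = 4846323/642827 in ≈ 7.539 in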